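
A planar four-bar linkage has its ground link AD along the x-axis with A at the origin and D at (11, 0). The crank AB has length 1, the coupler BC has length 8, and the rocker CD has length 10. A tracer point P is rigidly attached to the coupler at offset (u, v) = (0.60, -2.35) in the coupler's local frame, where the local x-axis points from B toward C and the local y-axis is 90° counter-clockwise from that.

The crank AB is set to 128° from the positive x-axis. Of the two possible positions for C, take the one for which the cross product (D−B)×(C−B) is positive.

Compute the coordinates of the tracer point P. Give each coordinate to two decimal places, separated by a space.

A=(0,0), D=(11.00,0)
B = A + 1.00·(cos128°, sin128°) = (-0.6157, 0.7880)
|BD| = 11.6424
circle(B,8.00) ∩ circle(D,10.00): a=4.2751, h=6.7619
  candidates: C₊=(4.1073,7.2451) cross=78.725; C₋=(3.1920,-6.2478) cross=-78.725
  mode + wants cross > 0 → take C=(4.1073,7.2451) (cross=78.725)
ex = (C−B)/|BC| = (0.5904,0.8071); ey = (-0.8071,0.5904)
P = B + 0.60·ex + -2.35·ey = (1.6353,-0.1151)

1.64 -0.12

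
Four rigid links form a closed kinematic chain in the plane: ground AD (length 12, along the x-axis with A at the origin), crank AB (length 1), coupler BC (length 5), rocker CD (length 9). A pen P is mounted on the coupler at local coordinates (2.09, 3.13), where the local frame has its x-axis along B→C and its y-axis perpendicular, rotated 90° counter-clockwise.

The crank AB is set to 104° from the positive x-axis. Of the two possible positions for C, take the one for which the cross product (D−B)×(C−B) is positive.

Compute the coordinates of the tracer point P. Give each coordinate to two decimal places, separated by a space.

A=(0,0), D=(12.00,0)
B = A + 1.00·(cos104°, sin104°) = (-0.2419, 0.9703)
|BD| = 12.2803
circle(B,5.00) ∩ circle(D,9.00): a=3.8601, h=3.1780
  candidates: C₊=(3.8572,3.8334) cross=39.027; C₋=(3.3550,-2.5028) cross=-39.027
  mode + wants cross > 0 → take C=(3.8572,3.8334) (cross=39.027)
ex = (C−B)/|BC| = (0.8198,0.5726); ey = (-0.5726,0.8198)
P = B + 2.09·ex + 3.13·ey = (-0.3208,4.7331)

-0.32 4.73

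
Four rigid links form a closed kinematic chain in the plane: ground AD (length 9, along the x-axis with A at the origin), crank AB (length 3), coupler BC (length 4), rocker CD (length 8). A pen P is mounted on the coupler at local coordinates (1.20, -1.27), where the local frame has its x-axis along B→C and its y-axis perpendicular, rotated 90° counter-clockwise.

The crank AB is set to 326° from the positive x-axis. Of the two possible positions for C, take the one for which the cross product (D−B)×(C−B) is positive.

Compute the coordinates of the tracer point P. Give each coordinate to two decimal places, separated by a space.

A=(0,0), D=(9.00,0)
B = A + 3.00·(cos326°, sin326°) = (2.4871, -1.6776)
|BD| = 6.7255
circle(B,4.00) ∩ circle(D,8.00): a=-0.2058, h=3.9947
  candidates: C₊=(1.2914,2.1395) cross=26.866; C₋=(3.2843,-5.5973) cross=-26.866
  mode + wants cross > 0 → take C=(1.2914,2.1395) (cross=26.866)
ex = (C−B)/|BC| = (-0.2989,0.9543); ey = (-0.9543,-0.2989)
P = B + 1.20·ex + -1.27·ey = (3.3403,-0.1528)

3.34 -0.15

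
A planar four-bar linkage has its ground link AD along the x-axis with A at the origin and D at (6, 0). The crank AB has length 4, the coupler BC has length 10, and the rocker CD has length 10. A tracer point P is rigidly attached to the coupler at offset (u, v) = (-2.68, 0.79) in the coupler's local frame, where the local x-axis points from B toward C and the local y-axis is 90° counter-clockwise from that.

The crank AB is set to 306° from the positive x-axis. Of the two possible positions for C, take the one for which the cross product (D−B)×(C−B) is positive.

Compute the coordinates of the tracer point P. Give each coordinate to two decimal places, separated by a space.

2.89 -5.98

A=(0,0), D=(6.00,0)
B = A + 4.00·(cos306°, sin306°) = (2.3511, -3.2361)
|BD| = 4.8771
circle(B,10.00) ∩ circle(D,10.00): a=2.4386, h=9.6981
  candidates: C₊=(-2.2593,5.6377) cross=47.299; C₋=(10.6105,-8.8738) cross=-47.299
  mode + wants cross > 0 → take C=(-2.2593,5.6377) (cross=47.299)
ex = (C−B)/|BC| = (-0.4610,0.8874); ey = (-0.8874,-0.4610)
P = B + -2.68·ex + 0.79·ey = (2.8857,-5.9785)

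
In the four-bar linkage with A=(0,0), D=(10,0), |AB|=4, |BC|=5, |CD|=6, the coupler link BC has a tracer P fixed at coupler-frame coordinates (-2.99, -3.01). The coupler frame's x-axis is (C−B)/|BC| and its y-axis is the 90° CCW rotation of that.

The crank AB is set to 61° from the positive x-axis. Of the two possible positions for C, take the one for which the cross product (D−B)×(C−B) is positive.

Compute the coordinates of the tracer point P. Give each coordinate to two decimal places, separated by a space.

0.00 -0.28

A=(0,0), D=(10.00,0)
B = A + 4.00·(cos61°, sin61°) = (1.9392, 3.4985)
|BD| = 8.7872
circle(B,5.00) ∩ circle(D,6.00): a=3.7677, h=3.2870
  candidates: C₊=(6.7041,5.0137) cross=28.884; C₋=(4.0868,-1.0168) cross=-28.884
  mode + wants cross > 0 → take C=(6.7041,5.0137) (cross=28.884)
ex = (C−B)/|BC| = (0.9530,0.3030); ey = (-0.3030,0.9530)
P = B + -2.99·ex + -3.01·ey = (0.0020,-0.2761)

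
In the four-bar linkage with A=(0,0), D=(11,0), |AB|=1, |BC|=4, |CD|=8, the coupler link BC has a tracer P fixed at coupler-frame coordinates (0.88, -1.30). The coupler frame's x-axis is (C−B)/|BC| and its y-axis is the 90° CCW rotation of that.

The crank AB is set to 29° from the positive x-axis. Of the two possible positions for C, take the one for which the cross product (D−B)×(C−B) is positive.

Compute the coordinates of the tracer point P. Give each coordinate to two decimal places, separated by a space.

2.41 0.18

A=(0,0), D=(11.00,0)
B = A + 1.00·(cos29°, sin29°) = (0.8746, 0.4848)
|BD| = 10.1370
circle(B,4.00) ∩ circle(D,8.00): a=2.7009, h=2.9504
  candidates: C₊=(3.7136,3.3027) cross=29.908; C₋=(3.4313,-2.5914) cross=-29.908
  mode + wants cross > 0 → take C=(3.7136,3.3027) (cross=29.908)
ex = (C−B)/|BC| = (0.7097,0.7045); ey = (-0.7045,0.7097)
P = B + 0.88·ex + -1.30·ey = (2.4150,0.1821)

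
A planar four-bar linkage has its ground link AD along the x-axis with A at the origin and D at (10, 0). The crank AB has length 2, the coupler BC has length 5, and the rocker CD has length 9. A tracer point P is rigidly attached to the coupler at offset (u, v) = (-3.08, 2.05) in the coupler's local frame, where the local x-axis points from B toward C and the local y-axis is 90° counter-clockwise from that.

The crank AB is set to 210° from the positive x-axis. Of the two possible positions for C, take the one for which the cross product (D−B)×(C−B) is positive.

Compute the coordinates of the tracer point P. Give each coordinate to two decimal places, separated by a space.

A=(0,0), D=(10.00,0)
B = A + 2.00·(cos210°, sin210°) = (-1.7321, -1.0000)
|BD| = 11.7746
circle(B,5.00) ∩ circle(D,9.00): a=3.5093, h=3.5616
  candidates: C₊=(1.4621,2.8468) cross=41.936; C₋=(2.0670,-4.2507) cross=-41.936
  mode + wants cross > 0 → take C=(1.4621,2.8468) (cross=41.936)
ex = (C−B)/|BC| = (0.6388,0.7694); ey = (-0.7694,0.6388)
P = B + -3.08·ex + 2.05·ey = (-5.2768,-2.0600)

-5.28 -2.06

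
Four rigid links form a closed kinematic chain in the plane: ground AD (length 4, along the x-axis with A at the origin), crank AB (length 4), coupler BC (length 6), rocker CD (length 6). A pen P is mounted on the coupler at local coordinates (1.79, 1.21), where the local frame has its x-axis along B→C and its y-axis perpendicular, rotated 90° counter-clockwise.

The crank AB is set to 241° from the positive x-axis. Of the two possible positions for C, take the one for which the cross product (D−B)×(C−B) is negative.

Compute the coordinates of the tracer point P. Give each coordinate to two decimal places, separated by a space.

A=(0,0), D=(4.00,0)
B = A + 4.00·(cos241°, sin241°) = (-1.9392, -3.4985)
|BD| = 6.8930
circle(B,6.00) ∩ circle(D,6.00): a=3.4465, h=4.9114
  candidates: C₊=(-1.4623,2.4825) cross=33.854; C₋=(3.5231,-5.9810) cross=-33.854
  mode - wants cross < 0 → take C=(3.5231,-5.9810) (cross=-33.854)
ex = (C−B)/|BC| = (0.9104,-0.4138); ey = (0.4138,0.9104)
P = B + 1.79·ex + 1.21·ey = (0.1910,-3.1375)

0.19 -3.14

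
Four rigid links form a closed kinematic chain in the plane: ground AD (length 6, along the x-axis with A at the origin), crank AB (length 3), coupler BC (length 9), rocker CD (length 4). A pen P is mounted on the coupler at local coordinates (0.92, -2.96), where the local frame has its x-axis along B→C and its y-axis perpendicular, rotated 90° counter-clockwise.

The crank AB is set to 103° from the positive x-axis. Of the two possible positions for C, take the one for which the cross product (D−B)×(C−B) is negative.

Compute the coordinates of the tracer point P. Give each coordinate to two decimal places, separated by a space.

A=(0,0), D=(6.00,0)
B = A + 3.00·(cos103°, sin103°) = (-0.6749, 2.9231)
|BD| = 7.2869
circle(B,9.00) ∩ circle(D,4.00): a=8.1035, h=3.9157
  candidates: C₊=(8.3189,3.2593) cross=28.533; C₋=(5.1773,-3.9145) cross=-28.533
  mode - wants cross < 0 → take C=(5.1773,-3.9145) (cross=-28.533)
ex = (C−B)/|BC| = (0.6502,-0.7597); ey = (0.7597,0.6502)
P = B + 0.92·ex + -2.96·ey = (-2.3254,0.2995)

-2.33 0.30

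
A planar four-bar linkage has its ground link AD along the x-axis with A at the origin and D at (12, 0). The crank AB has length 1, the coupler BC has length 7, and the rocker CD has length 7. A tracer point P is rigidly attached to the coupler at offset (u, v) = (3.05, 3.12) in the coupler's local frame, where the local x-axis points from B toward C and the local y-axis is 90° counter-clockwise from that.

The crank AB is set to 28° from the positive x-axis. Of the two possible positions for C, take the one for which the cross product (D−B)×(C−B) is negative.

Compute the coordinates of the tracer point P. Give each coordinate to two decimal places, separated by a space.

5.22 0.92

A=(0,0), D=(12.00,0)
B = A + 1.00·(cos28°, sin28°) = (0.8829, 0.4695)
|BD| = 11.1270
circle(B,7.00) ∩ circle(D,7.00): a=5.5635, h=4.2483
  candidates: C₊=(6.6207,4.4792) cross=47.270; C₋=(6.2622,-4.0097) cross=-47.270
  mode - wants cross < 0 → take C=(6.2622,-4.0097) (cross=-47.270)
ex = (C−B)/|BC| = (0.7685,-0.6399); ey = (0.6399,0.7685)
P = B + 3.05·ex + 3.12·ey = (5.2232,0.9154)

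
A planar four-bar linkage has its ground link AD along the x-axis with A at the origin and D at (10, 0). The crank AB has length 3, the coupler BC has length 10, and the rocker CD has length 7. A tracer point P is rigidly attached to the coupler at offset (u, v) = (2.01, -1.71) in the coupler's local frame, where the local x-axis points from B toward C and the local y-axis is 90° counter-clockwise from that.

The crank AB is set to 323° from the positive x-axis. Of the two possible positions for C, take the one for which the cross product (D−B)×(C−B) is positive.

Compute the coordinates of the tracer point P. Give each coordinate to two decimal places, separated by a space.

A=(0,0), D=(10.00,0)
B = A + 3.00·(cos323°, sin323°) = (2.3959, -1.8054)
|BD| = 7.8155
circle(B,10.00) ∩ circle(D,7.00): a=7.1705, h=6.9702
  candidates: C₊=(7.7623,6.6327) cross=54.476; C₋=(10.9826,-6.9307) cross=-54.476
  mode + wants cross > 0 → take C=(7.7623,6.6327) (cross=54.476)
ex = (C−B)/|BC| = (0.5366,0.8438); ey = (-0.8438,0.5366)
P = B + 2.01·ex + -1.71·ey = (4.9175,-1.0270)

4.92 -1.03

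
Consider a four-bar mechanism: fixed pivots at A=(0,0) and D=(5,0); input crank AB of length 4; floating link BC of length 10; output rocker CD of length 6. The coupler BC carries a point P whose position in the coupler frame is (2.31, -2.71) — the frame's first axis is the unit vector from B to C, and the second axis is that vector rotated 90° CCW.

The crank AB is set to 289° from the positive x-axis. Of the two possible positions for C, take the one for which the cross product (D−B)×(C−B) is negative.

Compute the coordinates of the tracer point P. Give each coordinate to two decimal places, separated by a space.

A=(0,0), D=(5.00,0)
B = A + 4.00·(cos289°, sin289°) = (1.3023, -3.7821)
|BD| = 5.2894
circle(B,10.00) ∩ circle(D,6.00): a=8.6946, h=4.9401
  candidates: C₊=(3.8482,5.8884) cross=26.130; C₋=(10.9129,-1.0187) cross=-26.130
  mode - wants cross < 0 → take C=(10.9129,-1.0187) (cross=-26.130)
ex = (C−B)/|BC| = (0.9611,0.2763); ey = (-0.2763,0.9611)
P = B + 2.31·ex + -2.71·ey = (4.2712,-5.7482)

4.27 -5.75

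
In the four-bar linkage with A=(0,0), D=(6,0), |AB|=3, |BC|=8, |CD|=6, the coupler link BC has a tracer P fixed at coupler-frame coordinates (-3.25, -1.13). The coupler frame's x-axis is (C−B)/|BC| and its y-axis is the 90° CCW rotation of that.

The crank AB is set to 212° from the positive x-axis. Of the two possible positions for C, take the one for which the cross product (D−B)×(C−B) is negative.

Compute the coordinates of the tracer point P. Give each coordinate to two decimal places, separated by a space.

-5.91 -0.86

A=(0,0), D=(6.00,0)
B = A + 3.00·(cos212°, sin212°) = (-2.5441, -1.5898)
|BD| = 8.6908
circle(B,8.00) ∩ circle(D,6.00): a=5.9563, h=5.3407
  candidates: C₊=(2.3347,4.7503) cross=46.414; C₋=(4.2886,-5.7507) cross=-46.414
  mode - wants cross < 0 → take C=(4.2886,-5.7507) (cross=-46.414)
ex = (C−B)/|BC| = (0.8541,-0.5201); ey = (0.5201,0.8541)
P = B + -3.25·ex + -1.13·ey = (-5.9077,-0.8645)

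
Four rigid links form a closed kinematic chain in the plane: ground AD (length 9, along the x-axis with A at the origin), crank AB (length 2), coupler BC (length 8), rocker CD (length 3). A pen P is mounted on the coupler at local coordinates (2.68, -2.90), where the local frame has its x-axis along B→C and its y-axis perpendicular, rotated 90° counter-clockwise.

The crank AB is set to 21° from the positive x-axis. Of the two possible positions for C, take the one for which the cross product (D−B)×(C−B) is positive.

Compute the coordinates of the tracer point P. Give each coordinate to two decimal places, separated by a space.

5.25 -1.32

A=(0,0), D=(9.00,0)
B = A + 2.00·(cos21°, sin21°) = (1.8672, 0.7167)
|BD| = 7.1688
circle(B,8.00) ∩ circle(D,3.00): a=7.4205, h=2.9894
  candidates: C₊=(9.5493,2.9493) cross=21.430; C₋=(8.9516,-2.9996) cross=-21.430
  mode + wants cross > 0 → take C=(9.5493,2.9493) (cross=21.430)
ex = (C−B)/|BC| = (0.9603,0.2791); ey = (-0.2791,0.9603)
P = B + 2.68·ex + -2.90·ey = (5.2500,-1.3202)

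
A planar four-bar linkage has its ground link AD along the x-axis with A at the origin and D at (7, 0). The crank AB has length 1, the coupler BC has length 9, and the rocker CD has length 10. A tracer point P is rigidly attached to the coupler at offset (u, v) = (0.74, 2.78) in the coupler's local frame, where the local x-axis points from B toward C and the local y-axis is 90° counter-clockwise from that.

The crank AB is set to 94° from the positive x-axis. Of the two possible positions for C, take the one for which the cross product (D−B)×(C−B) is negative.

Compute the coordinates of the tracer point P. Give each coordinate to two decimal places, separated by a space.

A=(0,0), D=(7.00,0)
B = A + 1.00·(cos94°, sin94°) = (-0.0698, 0.9976)
|BD| = 7.1398
circle(B,9.00) ∩ circle(D,10.00): a=2.2393, h=8.7170
  candidates: C₊=(3.3655,9.3161) cross=62.237; C₋=(0.9297,-7.9468) cross=-62.237
  mode - wants cross < 0 → take C=(0.9297,-7.9468) (cross=-62.237)
ex = (C−B)/|BC| = (0.1110,-0.9938); ey = (0.9938,0.1110)
P = B + 0.74·ex + 2.78·ey = (2.7752,0.5709)

2.78 0.57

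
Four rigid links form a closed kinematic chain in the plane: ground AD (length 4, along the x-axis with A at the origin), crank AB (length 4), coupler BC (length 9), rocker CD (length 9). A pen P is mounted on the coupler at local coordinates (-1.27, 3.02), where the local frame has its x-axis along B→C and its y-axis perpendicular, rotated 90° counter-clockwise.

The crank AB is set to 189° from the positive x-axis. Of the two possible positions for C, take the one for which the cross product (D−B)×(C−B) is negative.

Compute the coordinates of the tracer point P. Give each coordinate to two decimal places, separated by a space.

-2.01 2.01

A=(0,0), D=(4.00,0)
B = A + 4.00·(cos189°, sin189°) = (-3.9508, -0.6257)
|BD| = 7.9753
circle(B,9.00) ∩ circle(D,9.00): a=3.9877, h=8.0684
  candidates: C₊=(-0.6084,7.7306) cross=64.348; C₋=(0.6577,-8.3564) cross=-64.348
  mode - wants cross < 0 → take C=(0.6577,-8.3564) (cross=-64.348)
ex = (C−B)/|BC| = (0.5120,-0.8590); ey = (0.8590,0.5120)
P = B + -1.27·ex + 3.02·ey = (-2.0070,2.0115)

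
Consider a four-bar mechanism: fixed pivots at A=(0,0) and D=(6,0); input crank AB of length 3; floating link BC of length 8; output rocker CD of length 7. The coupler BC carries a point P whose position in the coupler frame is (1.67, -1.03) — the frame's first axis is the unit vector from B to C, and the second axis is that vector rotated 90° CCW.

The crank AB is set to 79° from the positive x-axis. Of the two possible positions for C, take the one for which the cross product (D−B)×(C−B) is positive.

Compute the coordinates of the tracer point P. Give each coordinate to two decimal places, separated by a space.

2.53 2.85

A=(0,0), D=(6.00,0)
B = A + 3.00·(cos79°, sin79°) = (0.5724, 2.9449)
|BD| = 6.1750
circle(B,8.00) ∩ circle(D,7.00): a=4.3021, h=6.7448
  candidates: C₊=(7.5704,6.8216) cross=41.649; C₋=(1.1372,-5.0352) cross=-41.649
  mode + wants cross > 0 → take C=(7.5704,6.8216) (cross=41.649)
ex = (C−B)/|BC| = (0.8747,0.4846); ey = (-0.4846,0.8747)
P = B + 1.67·ex + -1.03·ey = (2.5324,2.8532)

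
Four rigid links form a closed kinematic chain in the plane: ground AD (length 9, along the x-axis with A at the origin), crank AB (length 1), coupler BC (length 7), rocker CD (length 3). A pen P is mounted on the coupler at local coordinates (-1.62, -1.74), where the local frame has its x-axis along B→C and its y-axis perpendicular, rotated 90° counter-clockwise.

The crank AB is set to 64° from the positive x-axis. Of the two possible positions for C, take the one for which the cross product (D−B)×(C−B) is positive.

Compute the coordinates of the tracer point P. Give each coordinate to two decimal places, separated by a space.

A=(0,0), D=(9.00,0)
B = A + 1.00·(cos64°, sin64°) = (0.4384, 0.8988)
|BD| = 8.6087
circle(B,7.00) ∩ circle(D,3.00): a=6.6276, h=2.2528
  candidates: C₊=(7.2649,2.4474) cross=19.394; C₋=(6.7945,-2.0337) cross=-19.394
  mode + wants cross > 0 → take C=(7.2649,2.4474) (cross=19.394)
ex = (C−B)/|BC| = (0.9752,0.2212); ey = (-0.2212,0.9752)
P = B + -1.62·ex + -1.74·ey = (-0.7566,-1.1565)

-0.76 -1.16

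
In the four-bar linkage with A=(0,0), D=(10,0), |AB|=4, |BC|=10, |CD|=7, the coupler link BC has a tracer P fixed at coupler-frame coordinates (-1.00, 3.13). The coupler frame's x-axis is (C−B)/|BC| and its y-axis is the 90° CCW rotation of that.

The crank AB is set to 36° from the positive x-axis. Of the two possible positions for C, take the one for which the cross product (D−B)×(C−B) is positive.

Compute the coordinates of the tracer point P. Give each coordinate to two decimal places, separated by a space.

A=(0,0), D=(10.00,0)
B = A + 4.00·(cos36°, sin36°) = (3.2361, 2.3511)
|BD| = 7.1609
circle(B,10.00) ∩ circle(D,7.00): a=7.1415, h=7.0000
  candidates: C₊=(12.2799,6.6183) cross=50.126; C₋=(7.6833,-6.6055) cross=-50.126
  mode + wants cross > 0 → take C=(12.2799,6.6183) (cross=50.126)
ex = (C−B)/|BC| = (0.9044,0.4267); ey = (-0.4267,0.9044)
P = B + -1.00·ex + 3.13·ey = (0.9961,4.7552)

1.00 4.76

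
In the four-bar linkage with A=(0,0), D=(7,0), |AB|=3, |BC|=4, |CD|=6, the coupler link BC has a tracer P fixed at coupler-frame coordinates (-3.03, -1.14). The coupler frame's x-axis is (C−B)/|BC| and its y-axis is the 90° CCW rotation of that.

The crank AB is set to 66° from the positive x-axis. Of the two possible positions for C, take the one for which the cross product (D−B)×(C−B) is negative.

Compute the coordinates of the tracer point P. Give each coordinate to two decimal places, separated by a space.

A=(0,0), D=(7.00,0)
B = A + 3.00·(cos66°, sin66°) = (1.2202, 2.7406)
|BD| = 6.3966
circle(B,4.00) ∩ circle(D,6.00): a=1.6350, h=3.6506
  candidates: C₊=(4.2616,5.3387) cross=23.351; C₋=(1.1335,-1.2584) cross=-23.351
  mode - wants cross < 0 → take C=(1.1335,-1.2584) (cross=-23.351)
ex = (C−B)/|BC| = (-0.0217,-0.9998); ey = (0.9998,-0.0217)
P = B + -3.03·ex + -1.14·ey = (0.1462,5.7946)

0.15 5.79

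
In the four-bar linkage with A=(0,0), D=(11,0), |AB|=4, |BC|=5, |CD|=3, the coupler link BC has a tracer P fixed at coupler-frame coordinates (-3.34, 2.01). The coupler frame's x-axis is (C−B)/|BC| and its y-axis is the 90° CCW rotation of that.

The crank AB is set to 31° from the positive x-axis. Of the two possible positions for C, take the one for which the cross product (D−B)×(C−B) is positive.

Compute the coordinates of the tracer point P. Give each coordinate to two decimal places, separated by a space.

A=(0,0), D=(11.00,0)
B = A + 4.00·(cos31°, sin31°) = (3.4287, 2.0602)
|BD| = 7.8466
circle(B,5.00) ∩ circle(D,3.00): a=4.9429, h=0.7538
  candidates: C₊=(8.3960,1.4897) cross=5.915; C₋=(8.0002,0.0350) cross=-5.915
  mode + wants cross > 0 → take C=(8.3960,1.4897) (cross=5.915)
ex = (C−B)/|BC| = (0.9935,-0.1141); ey = (0.1141,0.9935)
P = B + -3.34·ex + 2.01·ey = (0.3398,4.4381)

0.34 4.44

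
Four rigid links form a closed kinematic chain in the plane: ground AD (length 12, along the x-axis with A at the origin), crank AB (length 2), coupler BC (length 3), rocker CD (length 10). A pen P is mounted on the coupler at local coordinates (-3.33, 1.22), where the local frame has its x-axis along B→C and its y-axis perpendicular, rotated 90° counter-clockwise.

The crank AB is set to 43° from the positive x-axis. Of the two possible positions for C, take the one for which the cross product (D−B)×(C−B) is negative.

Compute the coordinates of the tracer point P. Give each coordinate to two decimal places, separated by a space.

1.92 4.88

A=(0,0), D=(12.00,0)
B = A + 2.00·(cos43°, sin43°) = (1.4627, 1.3640)
|BD| = 10.6252
circle(B,3.00) ∩ circle(D,10.00): a=1.0303, h=2.8175
  candidates: C₊=(2.8462,4.0259) cross=29.937; C₋=(2.1228,-1.5625) cross=-29.937
  mode - wants cross < 0 → take C=(2.1228,-1.5625) (cross=-29.937)
ex = (C−B)/|BC| = (0.2200,-0.9755); ey = (0.9755,0.2200)
P = B + -3.33·ex + 1.22·ey = (1.9201,4.8808)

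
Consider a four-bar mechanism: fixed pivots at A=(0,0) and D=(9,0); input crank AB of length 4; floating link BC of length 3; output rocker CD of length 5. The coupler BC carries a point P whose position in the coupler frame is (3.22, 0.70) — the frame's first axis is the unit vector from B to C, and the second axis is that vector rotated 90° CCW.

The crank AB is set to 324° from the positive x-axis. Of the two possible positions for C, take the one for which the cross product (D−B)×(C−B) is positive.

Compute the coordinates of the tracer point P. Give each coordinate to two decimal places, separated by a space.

A=(0,0), D=(9.00,0)
B = A + 4.00·(cos324°, sin324°) = (3.2361, -2.3511)
|BD| = 6.2250
circle(B,3.00) ∩ circle(D,5.00): a=1.8274, h=2.3792
  candidates: C₊=(4.0295,0.5420) cross=14.811; C₋=(5.8267,-3.8640) cross=-14.811
  mode + wants cross > 0 → take C=(4.0295,0.5420) (cross=14.811)
ex = (C−B)/|BC| = (0.2645,0.9644); ey = (-0.9644,0.2645)
P = B + 3.22·ex + 0.70·ey = (3.4126,0.9393)

3.41 0.94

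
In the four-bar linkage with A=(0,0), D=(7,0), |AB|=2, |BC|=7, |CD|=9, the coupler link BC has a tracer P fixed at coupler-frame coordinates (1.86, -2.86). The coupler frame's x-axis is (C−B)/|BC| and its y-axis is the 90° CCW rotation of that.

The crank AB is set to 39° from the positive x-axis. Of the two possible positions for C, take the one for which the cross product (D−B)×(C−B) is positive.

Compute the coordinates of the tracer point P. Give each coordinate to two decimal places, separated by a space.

A=(0,0), D=(7.00,0)
B = A + 2.00·(cos39°, sin39°) = (1.5543, 1.2586)
|BD| = 5.5893
circle(B,7.00) ∩ circle(D,9.00): a=-0.0680, h=6.9997
  candidates: C₊=(3.0643,8.0938) cross=39.123; C₋=(-0.0882,-5.5459) cross=-39.123
  mode + wants cross > 0 → take C=(3.0643,8.0938) (cross=39.123)
ex = (C−B)/|BC| = (0.2157,0.9765); ey = (-0.9765,0.2157)
P = B + 1.86·ex + -2.86·ey = (4.7482,2.4579)

4.75 2.46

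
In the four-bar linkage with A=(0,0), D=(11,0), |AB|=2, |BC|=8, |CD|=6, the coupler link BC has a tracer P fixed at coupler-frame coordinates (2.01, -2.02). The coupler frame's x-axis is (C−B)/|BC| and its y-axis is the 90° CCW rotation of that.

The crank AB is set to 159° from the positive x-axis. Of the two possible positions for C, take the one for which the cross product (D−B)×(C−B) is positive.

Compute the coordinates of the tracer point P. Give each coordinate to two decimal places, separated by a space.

A=(0,0), D=(11.00,0)
B = A + 2.00·(cos159°, sin159°) = (-1.8672, 0.7167)
|BD| = 12.8871
circle(B,8.00) ∩ circle(D,6.00): a=7.5299, h=2.7019
  candidates: C₊=(5.8014,2.9957) cross=34.820; C₋=(5.5008,-2.3998) cross=-34.820
  mode + wants cross > 0 → take C=(5.8014,2.9957) (cross=34.820)
ex = (C−B)/|BC| = (0.9586,0.2849); ey = (-0.2849,0.9586)
P = B + 2.01·ex + -2.02·ey = (0.6350,-0.6470)

0.63 -0.65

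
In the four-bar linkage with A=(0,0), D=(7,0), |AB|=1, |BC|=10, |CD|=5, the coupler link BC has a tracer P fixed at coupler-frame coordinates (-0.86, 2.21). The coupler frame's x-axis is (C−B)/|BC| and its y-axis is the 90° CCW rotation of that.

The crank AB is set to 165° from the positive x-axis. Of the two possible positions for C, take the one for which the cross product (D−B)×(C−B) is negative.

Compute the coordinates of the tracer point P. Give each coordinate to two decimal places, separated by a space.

A=(0,0), D=(7.00,0)
B = A + 1.00·(cos165°, sin165°) = (-0.9659, 0.2588)
|BD| = 7.9701
circle(B,10.00) ∩ circle(D,5.00): a=8.6901, h=4.9479
  candidates: C₊=(7.8803,4.9219) cross=39.435; C₋=(7.5589,-4.9687) cross=-39.435
  mode - wants cross < 0 → take C=(7.5589,-4.9687) (cross=-39.435)
ex = (C−B)/|BC| = (0.8525,-0.5227); ey = (0.5227,0.8525)
P = B + -0.86·ex + 2.21·ey = (-0.5438,2.5924)

-0.54 2.59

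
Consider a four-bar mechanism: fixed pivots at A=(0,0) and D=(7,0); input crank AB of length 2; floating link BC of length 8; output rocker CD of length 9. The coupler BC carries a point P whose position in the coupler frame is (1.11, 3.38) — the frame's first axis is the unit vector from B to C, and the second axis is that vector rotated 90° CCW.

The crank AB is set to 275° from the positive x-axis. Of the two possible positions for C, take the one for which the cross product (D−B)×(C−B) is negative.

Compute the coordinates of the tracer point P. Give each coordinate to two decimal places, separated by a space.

A=(0,0), D=(7.00,0)
B = A + 2.00·(cos275°, sin275°) = (0.1743, -1.9924)
|BD| = 7.1105
circle(B,8.00) ∩ circle(D,9.00): a=2.3599, h=7.6440
  candidates: C₊=(0.2978,6.0067) cross=54.353; C₋=(4.5815,-8.6690) cross=-54.353
  mode - wants cross < 0 → take C=(4.5815,-8.6690) (cross=-54.353)
ex = (C−B)/|BC| = (0.5509,-0.8346); ey = (0.8346,0.5509)
P = B + 1.11·ex + 3.38·ey = (3.6067,-1.0567)

3.61 -1.06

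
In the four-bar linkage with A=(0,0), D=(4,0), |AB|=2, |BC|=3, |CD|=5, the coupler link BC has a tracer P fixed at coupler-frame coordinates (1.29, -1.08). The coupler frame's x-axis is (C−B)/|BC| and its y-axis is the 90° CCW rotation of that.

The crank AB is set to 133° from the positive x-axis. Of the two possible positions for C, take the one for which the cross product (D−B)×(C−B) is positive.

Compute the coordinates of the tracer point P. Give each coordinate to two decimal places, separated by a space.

0.30 1.70

A=(0,0), D=(4.00,0)
B = A + 2.00·(cos133°, sin133°) = (-1.3640, 1.4627)
|BD| = 5.5599
circle(B,3.00) ∩ circle(D,5.00): a=1.3410, h=2.6836
  candidates: C₊=(0.6358,3.6989) cross=14.920; C₋=(-0.7762,-1.4791) cross=-14.920
  mode + wants cross > 0 → take C=(0.6358,3.6989) (cross=14.920)
ex = (C−B)/|BC| = (0.6666,0.7454); ey = (-0.7454,0.6666)
P = B + 1.29·ex + -1.08·ey = (0.3010,1.7044)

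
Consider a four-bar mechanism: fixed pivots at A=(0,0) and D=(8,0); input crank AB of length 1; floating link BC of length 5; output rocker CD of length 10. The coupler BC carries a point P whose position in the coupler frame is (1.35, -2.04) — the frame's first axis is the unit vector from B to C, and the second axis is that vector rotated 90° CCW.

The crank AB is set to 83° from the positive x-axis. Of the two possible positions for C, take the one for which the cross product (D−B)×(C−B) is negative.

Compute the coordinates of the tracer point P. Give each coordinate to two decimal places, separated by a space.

-2.21 0.25

A=(0,0), D=(8.00,0)
B = A + 1.00·(cos83°, sin83°) = (0.1219, 0.9925)
|BD| = 7.9404
circle(B,5.00) ∩ circle(D,10.00): a=-0.7525, h=4.9431
  candidates: C₊=(-0.0068,5.9909) cross=39.250; C₋=(-1.2426,-3.8177) cross=-39.250
  mode - wants cross < 0 → take C=(-1.2426,-3.8177) (cross=-39.250)
ex = (C−B)/|BC| = (-0.2729,-0.9620); ey = (0.9620,-0.2729)
P = B + 1.35·ex + -2.04·ey = (-2.2091,0.2505)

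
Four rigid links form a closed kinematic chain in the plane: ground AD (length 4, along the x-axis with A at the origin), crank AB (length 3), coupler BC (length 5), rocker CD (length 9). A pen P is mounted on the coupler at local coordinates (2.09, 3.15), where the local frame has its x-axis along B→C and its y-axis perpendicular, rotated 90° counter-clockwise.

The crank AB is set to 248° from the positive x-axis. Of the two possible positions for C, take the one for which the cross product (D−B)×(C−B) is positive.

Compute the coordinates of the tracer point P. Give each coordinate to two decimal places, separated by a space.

-4.74 -3.89

A=(0,0), D=(4.00,0)
B = A + 3.00·(cos248°, sin248°) = (-1.1238, -2.7816)
|BD| = 5.8301
circle(B,5.00) ∩ circle(D,9.00): a=-1.8876, h=4.6300
  candidates: C₊=(-4.9917,0.3870) cross=26.994; C₋=(-0.5737,-7.7512) cross=-26.994
  mode + wants cross > 0 → take C=(-4.9917,0.3870) (cross=26.994)
ex = (C−B)/|BC| = (-0.7736,0.6337); ey = (-0.6337,-0.7736)
P = B + 2.09·ex + 3.15·ey = (-4.7368,-3.8938)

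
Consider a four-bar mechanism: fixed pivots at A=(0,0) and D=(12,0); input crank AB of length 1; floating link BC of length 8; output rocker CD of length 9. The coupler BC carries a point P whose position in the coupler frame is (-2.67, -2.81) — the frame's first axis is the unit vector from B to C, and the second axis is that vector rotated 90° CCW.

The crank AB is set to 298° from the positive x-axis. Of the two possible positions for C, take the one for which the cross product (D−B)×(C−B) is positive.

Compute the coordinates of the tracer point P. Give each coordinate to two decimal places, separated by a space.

A=(0,0), D=(12.00,0)
B = A + 1.00·(cos298°, sin298°) = (0.4695, -0.8829)
|BD| = 11.5643
circle(B,8.00) ∩ circle(D,9.00): a=5.0471, h=6.2070
  candidates: C₊=(5.0279,5.6913) cross=71.779; C₋=(5.9758,-6.6865) cross=-71.779
  mode + wants cross > 0 → take C=(5.0279,5.6913) (cross=71.779)
ex = (C−B)/|BC| = (0.5698,0.8218); ey = (-0.8218,0.5698)
P = B + -2.67·ex + -2.81·ey = (1.2573,-4.6783)

1.26 -4.68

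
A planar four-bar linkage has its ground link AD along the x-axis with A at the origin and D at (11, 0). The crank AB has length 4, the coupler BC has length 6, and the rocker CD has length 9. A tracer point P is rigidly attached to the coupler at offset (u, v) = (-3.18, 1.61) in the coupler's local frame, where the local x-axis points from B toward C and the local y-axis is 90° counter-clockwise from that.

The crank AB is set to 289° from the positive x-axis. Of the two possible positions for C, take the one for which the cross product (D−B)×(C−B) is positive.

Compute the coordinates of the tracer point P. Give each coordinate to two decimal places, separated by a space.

A=(0,0), D=(11.00,0)
B = A + 4.00·(cos289°, sin289°) = (1.3023, -3.7821)
|BD| = 10.4091
circle(B,6.00) ∩ circle(D,9.00): a=3.0430, h=5.1711
  candidates: C₊=(2.2584,2.1412) cross=53.827; C₋=(6.0162,-7.4941) cross=-53.827
  mode + wants cross > 0 → take C=(2.2584,2.1412) (cross=53.827)
ex = (C−B)/|BC| = (0.1594,0.9872); ey = (-0.9872,0.1594)
P = B + -3.18·ex + 1.61·ey = (-0.7939,-6.6649)

-0.79 -6.66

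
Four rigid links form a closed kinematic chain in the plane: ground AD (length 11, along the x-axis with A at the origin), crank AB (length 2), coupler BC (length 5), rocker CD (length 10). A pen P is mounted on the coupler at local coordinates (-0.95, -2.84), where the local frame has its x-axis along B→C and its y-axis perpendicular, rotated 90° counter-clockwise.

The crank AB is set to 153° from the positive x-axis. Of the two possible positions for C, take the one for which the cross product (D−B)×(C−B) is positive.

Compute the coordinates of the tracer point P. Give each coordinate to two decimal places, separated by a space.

A=(0,0), D=(11.00,0)
B = A + 2.00·(cos153°, sin153°) = (-1.7820, 0.9080)
|BD| = 12.8142
circle(B,5.00) ∩ circle(D,10.00): a=3.4807, h=3.5896
  candidates: C₊=(1.9443,4.2419) cross=45.997; C₋=(1.4356,-2.9192) cross=-45.997
  mode + wants cross > 0 → take C=(1.9443,4.2419) (cross=45.997)
ex = (C−B)/|BC| = (0.7453,0.6668); ey = (-0.6668,0.7453)
P = B + -0.95·ex + -2.84·ey = (-0.5963,-1.8420)

-0.60 -1.84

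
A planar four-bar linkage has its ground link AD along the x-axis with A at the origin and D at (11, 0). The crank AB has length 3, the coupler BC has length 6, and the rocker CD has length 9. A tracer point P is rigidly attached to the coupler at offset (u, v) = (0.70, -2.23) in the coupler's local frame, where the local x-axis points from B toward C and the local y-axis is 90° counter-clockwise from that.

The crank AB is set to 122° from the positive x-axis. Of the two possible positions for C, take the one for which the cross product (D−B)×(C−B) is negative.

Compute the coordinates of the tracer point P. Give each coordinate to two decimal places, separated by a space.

A=(0,0), D=(11.00,0)
B = A + 3.00·(cos122°, sin122°) = (-1.5898, 2.5441)
|BD| = 12.8442
circle(B,6.00) ∩ circle(D,9.00): a=4.6704, h=3.7667
  candidates: C₊=(3.7342,5.3111) cross=48.380; C₋=(2.2420,-2.0730) cross=-48.380
  mode - wants cross < 0 → take C=(2.2420,-2.0730) (cross=-48.380)
ex = (C−B)/|BC| = (0.6386,-0.7695); ey = (0.7695,0.6386)
P = B + 0.70·ex + -2.23·ey = (-2.8587,0.5813)

-2.86 0.58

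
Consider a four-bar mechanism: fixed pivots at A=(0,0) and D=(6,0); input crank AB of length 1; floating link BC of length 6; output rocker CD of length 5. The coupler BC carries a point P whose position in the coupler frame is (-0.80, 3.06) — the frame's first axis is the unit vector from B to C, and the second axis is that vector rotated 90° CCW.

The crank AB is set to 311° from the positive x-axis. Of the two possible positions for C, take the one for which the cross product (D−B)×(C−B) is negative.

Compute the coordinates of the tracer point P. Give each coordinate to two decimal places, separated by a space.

A=(0,0), D=(6.00,0)
B = A + 1.00·(cos311°, sin311°) = (0.6561, -0.7547)
|BD| = 5.3970
circle(B,6.00) ∩ circle(D,5.00): a=3.7176, h=4.7095
  candidates: C₊=(3.6785,4.4284) cross=25.417; C₋=(4.9957,-4.8981) cross=-25.417
  mode - wants cross < 0 → take C=(4.9957,-4.8981) (cross=-25.417)
ex = (C−B)/|BC| = (0.7233,-0.6906); ey = (0.6906,0.7233)
P = B + -0.80·ex + 3.06·ey = (2.1906,2.0110)

2.19 2.01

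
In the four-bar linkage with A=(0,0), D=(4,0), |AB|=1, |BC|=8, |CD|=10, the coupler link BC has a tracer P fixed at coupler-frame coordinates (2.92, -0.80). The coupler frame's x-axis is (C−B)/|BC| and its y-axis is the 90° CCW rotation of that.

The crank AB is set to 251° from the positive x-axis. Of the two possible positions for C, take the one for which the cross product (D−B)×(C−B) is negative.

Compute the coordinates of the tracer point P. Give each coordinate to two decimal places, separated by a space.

A=(0,0), D=(4.00,0)
B = A + 1.00·(cos251°, sin251°) = (-0.3256, -0.9455)
|BD| = 4.4277
circle(B,8.00) ∩ circle(D,10.00): a=-1.8515, h=7.7828
  candidates: C₊=(-3.7963,6.2624) cross=34.460; C₋=(-0.4723,-8.9442) cross=-34.460
  mode - wants cross < 0 → take C=(-0.4723,-8.9442) (cross=-34.460)
ex = (C−B)/|BC| = (-0.0183,-0.9998); ey = (0.9998,-0.0183)
P = B + 2.92·ex + -0.80·ey = (-1.1790,-3.8504)

-1.18 -3.85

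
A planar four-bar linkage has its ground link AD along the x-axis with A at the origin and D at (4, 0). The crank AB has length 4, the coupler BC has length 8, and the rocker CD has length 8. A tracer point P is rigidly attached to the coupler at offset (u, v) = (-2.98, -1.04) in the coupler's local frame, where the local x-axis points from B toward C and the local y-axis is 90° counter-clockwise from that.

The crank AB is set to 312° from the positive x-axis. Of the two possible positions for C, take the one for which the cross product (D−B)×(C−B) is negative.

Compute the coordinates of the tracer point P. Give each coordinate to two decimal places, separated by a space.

-0.46 -3.36

A=(0,0), D=(4.00,0)
B = A + 4.00·(cos312°, sin312°) = (2.6765, -2.9726)
|BD| = 3.2539
circle(B,8.00) ∩ circle(D,8.00): a=1.6269, h=7.8328
  candidates: C₊=(-3.8174,1.6996) cross=25.487; C₋=(10.4939,-4.6722) cross=-25.487
  mode - wants cross < 0 → take C=(10.4939,-4.6722) (cross=-25.487)
ex = (C−B)/|BC| = (0.9772,-0.2125); ey = (0.2125,0.9772)
P = B + -2.98·ex + -1.04·ey = (-0.4564,-3.3557)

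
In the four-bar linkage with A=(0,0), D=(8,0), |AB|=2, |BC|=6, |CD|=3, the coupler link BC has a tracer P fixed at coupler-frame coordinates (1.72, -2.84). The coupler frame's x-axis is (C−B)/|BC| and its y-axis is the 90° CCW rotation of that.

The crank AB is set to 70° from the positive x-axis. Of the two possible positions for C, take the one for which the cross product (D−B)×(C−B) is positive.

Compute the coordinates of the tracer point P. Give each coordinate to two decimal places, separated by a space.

A=(0,0), D=(8.00,0)
B = A + 2.00·(cos70°, sin70°) = (0.6840, 1.8794)
|BD| = 7.5535
circle(B,6.00) ∩ circle(D,3.00): a=5.5640, h=2.2454
  candidates: C₊=(6.6317,2.6698) cross=16.961; C₋=(5.5144,-1.6798) cross=-16.961
  mode + wants cross > 0 → take C=(6.6317,2.6698) (cross=16.961)
ex = (C−B)/|BC| = (0.9913,0.1317); ey = (-0.1317,0.9913)
P = B + 1.72·ex + -2.84·ey = (2.7632,-0.7093)

2.76 -0.71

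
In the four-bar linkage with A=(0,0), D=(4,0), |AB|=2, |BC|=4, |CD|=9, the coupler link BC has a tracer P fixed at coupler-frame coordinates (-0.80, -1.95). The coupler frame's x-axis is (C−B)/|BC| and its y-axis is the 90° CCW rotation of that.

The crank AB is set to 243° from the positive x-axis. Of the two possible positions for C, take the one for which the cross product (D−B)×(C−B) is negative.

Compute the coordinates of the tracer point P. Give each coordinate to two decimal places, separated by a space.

A=(0,0), D=(4.00,0)
B = A + 2.00·(cos243°, sin243°) = (-0.9080, -1.7820)
|BD| = 5.2215
circle(B,4.00) ∩ circle(D,9.00): a=-3.6135, h=1.7153
  candidates: C₊=(-4.8900,-1.4029) cross=8.956; C₋=(-3.7192,-4.6276) cross=-8.956
  mode - wants cross < 0 → take C=(-3.7192,-4.6276) (cross=-8.956)
ex = (C−B)/|BC| = (-0.7028,-0.7114); ey = (0.7114,-0.7028)
P = B + -0.80·ex + -1.95·ey = (-1.7330,0.1576)

-1.73 0.16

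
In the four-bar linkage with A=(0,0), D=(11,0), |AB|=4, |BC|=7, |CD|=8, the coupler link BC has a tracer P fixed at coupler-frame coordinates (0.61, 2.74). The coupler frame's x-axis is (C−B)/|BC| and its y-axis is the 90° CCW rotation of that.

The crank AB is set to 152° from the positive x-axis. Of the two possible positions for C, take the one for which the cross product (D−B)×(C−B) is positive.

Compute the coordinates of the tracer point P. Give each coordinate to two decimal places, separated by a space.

A=(0,0), D=(11.00,0)
B = A + 4.00·(cos152°, sin152°) = (-3.5318, 1.8779)
|BD| = 14.6526
circle(B,7.00) ∩ circle(D,8.00): a=6.8145, h=1.6010
  candidates: C₊=(3.4317,2.5923) cross=23.459; C₋=(3.0213,-0.5832) cross=-23.459
  mode + wants cross > 0 → take C=(3.4317,2.5923) (cross=23.459)
ex = (C−B)/|BC| = (0.9948,0.1021); ey = (-0.1021,0.9948)
P = B + 0.61·ex + 2.74·ey = (-3.2046,4.6658)

-3.20 4.67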